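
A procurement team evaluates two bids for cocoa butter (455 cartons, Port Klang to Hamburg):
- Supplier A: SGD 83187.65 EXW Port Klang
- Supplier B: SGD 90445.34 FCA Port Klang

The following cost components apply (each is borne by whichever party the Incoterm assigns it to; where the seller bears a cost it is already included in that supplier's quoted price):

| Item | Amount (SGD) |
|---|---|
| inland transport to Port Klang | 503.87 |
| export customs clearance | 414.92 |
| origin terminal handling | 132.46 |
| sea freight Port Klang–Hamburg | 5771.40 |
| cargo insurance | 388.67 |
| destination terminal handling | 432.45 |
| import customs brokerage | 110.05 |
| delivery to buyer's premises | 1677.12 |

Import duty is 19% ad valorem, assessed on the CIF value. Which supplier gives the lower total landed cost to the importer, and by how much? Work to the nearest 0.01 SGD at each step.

Supplier A (EXW):
CIF value = EXW price + inland to port + export clearance + origin terminal + freight + insurance = 83187.65 + 503.87 + 414.92 + 132.46 + 5771.40 + 388.67 = 90398.97
Import duty = 90398.97 × 19% = 17175.80
Buyer bears (A): 503.87 + 414.92 + 132.46 + 5771.40 + 388.67 + 432.45 + 110.05 + 1677.12 = 9430.94
Landed cost (A) = invoice 83187.65 + 9430.94 + duty 17175.80 = 109794.39
Supplier B (FCA):
CIF value = FCA price + origin terminal + freight + insurance = 90445.34 + 132.46 + 5771.40 + 388.67 = 96737.87
Import duty = 96737.87 × 19% = 18380.20
Buyer bears (B): 132.46 + 5771.40 + 388.67 + 432.45 + 110.05 + 1677.12 = 8512.15
Landed cost (B) = invoice 90445.34 + 8512.15 + duty 18380.20 = 117337.69
Difference = |109794.39 − 117337.69| = 7543.30

Supplier A is cheaper by SGD 7543.30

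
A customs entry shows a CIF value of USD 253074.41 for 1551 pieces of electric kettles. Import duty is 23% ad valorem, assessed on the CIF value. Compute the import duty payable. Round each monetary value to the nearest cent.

Import duty: USD 58207.11

Import duty = 253074.41 × 23% = 58207.11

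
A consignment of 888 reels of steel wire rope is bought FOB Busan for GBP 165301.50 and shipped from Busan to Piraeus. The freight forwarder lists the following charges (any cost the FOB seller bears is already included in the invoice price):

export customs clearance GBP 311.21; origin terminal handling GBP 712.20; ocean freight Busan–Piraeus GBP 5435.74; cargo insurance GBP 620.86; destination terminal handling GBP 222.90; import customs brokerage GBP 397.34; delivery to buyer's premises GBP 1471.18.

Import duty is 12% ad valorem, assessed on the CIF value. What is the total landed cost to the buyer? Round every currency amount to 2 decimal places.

FOB: the seller bears costs until goods are on board at the origin port; the buyer bears freight, insurance and all costs thereafter.
Already in the invoice (seller's account under FOB): export clearance, origin terminal — exclude.
CIF value = FOB price + freight + insurance = 165301.50 + 5435.74 + 620.86 = 171358.10
Import duty = 171358.10 × 12% = 20562.97
Buyer bears: freight 5435.74 + insurance 620.86 + destination terminal 222.90 + brokerage 397.34 + delivery 1471.18 + duty 20562.97 = 28710.99
Landed cost = invoice 165301.50 + 28710.99 = 194012.49

Total landed cost: GBP 194012.49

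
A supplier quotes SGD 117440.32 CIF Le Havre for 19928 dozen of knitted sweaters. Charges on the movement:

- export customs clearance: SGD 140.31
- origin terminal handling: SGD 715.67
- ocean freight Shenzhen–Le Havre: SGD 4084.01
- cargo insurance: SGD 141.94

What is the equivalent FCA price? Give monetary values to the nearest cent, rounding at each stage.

Not relevant to the conversion: export clearance — on the seller under both CIF and FCA; already in the CIF price and stays in the FCA price.
From CIF to FCA, the seller no longer bears: origin terminal, freight, insurance.
FCA price = 117440.32 − 715.67 − 4084.01 − 141.94 = 112498.70

FCA price: SGD 112498.70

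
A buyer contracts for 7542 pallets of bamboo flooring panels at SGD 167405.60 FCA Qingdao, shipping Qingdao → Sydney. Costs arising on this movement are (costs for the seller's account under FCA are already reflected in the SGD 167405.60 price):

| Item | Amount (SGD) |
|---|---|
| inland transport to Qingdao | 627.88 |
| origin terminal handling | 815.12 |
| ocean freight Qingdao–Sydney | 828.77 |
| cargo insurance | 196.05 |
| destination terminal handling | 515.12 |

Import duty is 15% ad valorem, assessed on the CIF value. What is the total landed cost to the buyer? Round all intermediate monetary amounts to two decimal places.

FCA: the seller delivers export-cleared goods to the carrier; the buyer bears costs from that point.
Already in the invoice (seller's account under FCA): inland to port — exclude.
CIF value = FCA price + origin terminal + freight + insurance = 167405.60 + 815.12 + 828.77 + 196.05 = 169245.54
Import duty = 169245.54 × 15% = 25386.83
Buyer bears: origin terminal 815.12 + freight 828.77 + insurance 196.05 + destination terminal 515.12 + duty 25386.83 = 27741.89
Landed cost = invoice 167405.60 + 27741.89 = 195147.49

Total landed cost: SGD 195147.49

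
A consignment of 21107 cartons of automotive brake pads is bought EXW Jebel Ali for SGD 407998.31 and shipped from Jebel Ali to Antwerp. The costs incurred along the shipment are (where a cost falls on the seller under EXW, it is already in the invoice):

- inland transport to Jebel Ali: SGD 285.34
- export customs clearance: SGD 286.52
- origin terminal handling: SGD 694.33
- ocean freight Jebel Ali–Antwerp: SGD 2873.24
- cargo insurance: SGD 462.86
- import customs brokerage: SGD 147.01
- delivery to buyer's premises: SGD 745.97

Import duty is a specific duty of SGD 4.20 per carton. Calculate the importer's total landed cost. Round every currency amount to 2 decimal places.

Total landed cost: SGD 502142.98

EXW: the seller makes goods available at their premises; the buyer bears all onward costs.
CIF value = EXW price + inland to port + export clearance + origin terminal + freight + insurance = 407998.31 + 285.34 + 286.52 + 694.33 + 2873.24 + 462.86 = 412600.60
Import duty = 21107 × 4.20 = 88649.40
Buyer bears: inland to port 285.34 + export clearance 286.52 + origin terminal 694.33 + freight 2873.24 + insurance 462.86 + brokerage 147.01 + delivery 745.97 + duty 88649.40 = 94144.67
Landed cost = invoice 407998.31 + 94144.67 = 502142.98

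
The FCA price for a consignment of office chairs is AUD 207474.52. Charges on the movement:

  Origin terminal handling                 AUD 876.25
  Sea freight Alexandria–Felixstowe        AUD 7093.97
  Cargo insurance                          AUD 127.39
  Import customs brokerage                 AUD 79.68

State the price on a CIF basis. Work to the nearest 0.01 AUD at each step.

Not relevant to the conversion: brokerage — on the buyer under both terms; not part of either seller's price.
From FCA to CIF, the seller additionally bears: origin terminal, freight, insurance.
CIF price = 207474.52 + 876.25 + 7093.97 + 127.39 = 215572.13

CIF price: AUD 215572.13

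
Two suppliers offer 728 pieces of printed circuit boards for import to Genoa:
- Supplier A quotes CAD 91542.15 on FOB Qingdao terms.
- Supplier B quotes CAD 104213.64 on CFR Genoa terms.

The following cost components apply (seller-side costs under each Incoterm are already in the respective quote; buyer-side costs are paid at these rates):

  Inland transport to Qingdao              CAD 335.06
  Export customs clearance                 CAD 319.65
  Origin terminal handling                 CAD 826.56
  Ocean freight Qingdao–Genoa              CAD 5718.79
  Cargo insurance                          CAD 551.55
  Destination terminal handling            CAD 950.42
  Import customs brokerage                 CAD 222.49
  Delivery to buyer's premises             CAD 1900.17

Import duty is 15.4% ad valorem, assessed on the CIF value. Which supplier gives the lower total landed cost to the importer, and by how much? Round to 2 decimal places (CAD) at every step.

Supplier A is cheaper by CAD 8023.42

Supplier A (FOB):
CIF value = FOB price + freight + insurance = 91542.15 + 5718.79 + 551.55 = 97812.49
Import duty = 97812.49 × 15.4% = 15063.12
Buyer bears (A): 5718.79 + 551.55 + 950.42 + 222.49 + 1900.17 = 9343.42
Landed cost (A) = invoice 91542.15 + 9343.42 + duty 15063.12 = 115948.69
Supplier B (CFR):
CIF value = CFR price + insurance = 104213.64 + 551.55 = 104765.19
Import duty = 104765.19 × 15.4% = 16133.84
Buyer bears (B): 551.55 + 950.42 + 222.49 + 1900.17 = 3624.63
Landed cost (B) = invoice 104213.64 + 3624.63 + duty 16133.84 = 123972.11
Difference = |115948.69 − 123972.11| = 8023.42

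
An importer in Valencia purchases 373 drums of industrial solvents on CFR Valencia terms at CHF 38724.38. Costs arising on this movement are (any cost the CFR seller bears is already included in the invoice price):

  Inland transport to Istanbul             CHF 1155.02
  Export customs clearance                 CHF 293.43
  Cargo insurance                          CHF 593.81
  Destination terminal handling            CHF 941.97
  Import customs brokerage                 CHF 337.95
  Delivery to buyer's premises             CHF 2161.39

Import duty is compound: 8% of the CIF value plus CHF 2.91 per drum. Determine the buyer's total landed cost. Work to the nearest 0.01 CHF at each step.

CFR: the seller pays costs through ocean freight to the destination port, but not insurance.
Already in the invoice (seller's account under CFR): inland to port, export clearance — exclude.
CIF value = CFR price + insurance = 38724.38 + 593.81 = 39318.19
Ad valorem component: 39318.19 × 8% = 3145.46
Specific component: 373 × 2.91 = 1085.43
Import duty = 3145.46 + 1085.43 = 4230.89
Buyer bears: insurance 593.81 + destination terminal 941.97 + brokerage 337.95 + delivery 2161.39 + duty 4230.89 = 8266.01
Landed cost = invoice 38724.38 + 8266.01 = 46990.39

Total landed cost: CHF 46990.39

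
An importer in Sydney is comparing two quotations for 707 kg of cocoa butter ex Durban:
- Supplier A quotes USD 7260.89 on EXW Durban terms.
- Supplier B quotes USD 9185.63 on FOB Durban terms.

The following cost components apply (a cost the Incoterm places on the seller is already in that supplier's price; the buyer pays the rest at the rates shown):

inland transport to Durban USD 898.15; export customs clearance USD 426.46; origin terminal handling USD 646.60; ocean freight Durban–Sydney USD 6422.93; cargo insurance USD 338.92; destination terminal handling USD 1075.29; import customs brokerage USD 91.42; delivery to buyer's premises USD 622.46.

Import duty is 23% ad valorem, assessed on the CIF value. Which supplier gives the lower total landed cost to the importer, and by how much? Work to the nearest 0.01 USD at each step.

Supplier A (EXW):
CIF value = EXW price + inland to port + export clearance + origin terminal + freight + insurance = 7260.89 + 898.15 + 426.46 + 646.60 + 6422.93 + 338.92 = 15993.95
Import duty = 15993.95 × 23% = 3678.61
Buyer bears (A): 898.15 + 426.46 + 646.60 + 6422.93 + 338.92 + 1075.29 + 91.42 + 622.46 = 10522.23
Landed cost (A) = invoice 7260.89 + 10522.23 + duty 3678.61 = 21461.73
Supplier B (FOB):
CIF value = FOB price + freight + insurance = 9185.63 + 6422.93 + 338.92 = 15947.48
Import duty = 15947.48 × 23% = 3667.92
Buyer bears (B): 6422.93 + 338.92 + 1075.29 + 91.42 + 622.46 = 8551.02
Landed cost (B) = invoice 9185.63 + 8551.02 + duty 3667.92 = 21404.57
Difference = |21461.73 − 21404.57| = 57.16

Supplier B is cheaper by USD 57.16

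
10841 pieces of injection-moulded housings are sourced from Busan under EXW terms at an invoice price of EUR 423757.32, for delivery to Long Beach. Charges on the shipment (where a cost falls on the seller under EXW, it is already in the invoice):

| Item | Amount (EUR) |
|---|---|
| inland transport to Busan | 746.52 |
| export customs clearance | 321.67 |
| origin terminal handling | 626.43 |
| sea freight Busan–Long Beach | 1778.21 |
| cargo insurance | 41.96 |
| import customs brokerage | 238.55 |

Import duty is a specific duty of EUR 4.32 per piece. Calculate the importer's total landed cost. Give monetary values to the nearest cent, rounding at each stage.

EXW: the seller makes goods available at their premises; the buyer bears all onward costs.
CIF value = EXW price + inland to port + export clearance + origin terminal + freight + insurance = 423757.32 + 746.52 + 321.67 + 626.43 + 1778.21 + 41.96 = 427272.11
Import duty = 10841 × 4.32 = 46833.12
Buyer bears: inland to port 746.52 + export clearance 321.67 + origin terminal 626.43 + freight 1778.21 + insurance 41.96 + brokerage 238.55 + duty 46833.12 = 50586.46
Landed cost = invoice 423757.32 + 50586.46 = 474343.78

Total landed cost: EUR 474343.78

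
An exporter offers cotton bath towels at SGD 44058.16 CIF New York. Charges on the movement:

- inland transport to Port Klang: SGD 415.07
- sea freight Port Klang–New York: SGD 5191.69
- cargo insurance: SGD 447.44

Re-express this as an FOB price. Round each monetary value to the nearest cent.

Not relevant to the conversion: inland to port — on the seller under both CIF and FOB; already in the CIF price and stays in the FOB price.
From CIF to FOB, the seller no longer bears: freight, insurance.
FOB price = 44058.16 − 5191.69 − 447.44 = 38419.03

FOB price: SGD 38419.03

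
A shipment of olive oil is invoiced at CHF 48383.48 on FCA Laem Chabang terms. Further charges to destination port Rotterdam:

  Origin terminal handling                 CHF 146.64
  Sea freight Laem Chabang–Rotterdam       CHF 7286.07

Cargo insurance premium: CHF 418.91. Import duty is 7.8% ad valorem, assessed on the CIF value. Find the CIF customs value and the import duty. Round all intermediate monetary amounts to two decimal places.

CIF value: CHF 56235.10; import duty: CHF 4386.34

CIF = FCA price + pre-shipment costs + freight + insurance
CIF = 48383.48 + 146.64 + 7286.07 + 418.91 = 56235.10
Import duty = 56235.10 × 7.8% = 4386.34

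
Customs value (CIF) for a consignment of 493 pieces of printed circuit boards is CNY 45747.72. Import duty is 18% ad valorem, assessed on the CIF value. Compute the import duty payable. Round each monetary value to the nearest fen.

Import duty: CNY 8234.59

Import duty = 45747.72 × 18% = 8234.59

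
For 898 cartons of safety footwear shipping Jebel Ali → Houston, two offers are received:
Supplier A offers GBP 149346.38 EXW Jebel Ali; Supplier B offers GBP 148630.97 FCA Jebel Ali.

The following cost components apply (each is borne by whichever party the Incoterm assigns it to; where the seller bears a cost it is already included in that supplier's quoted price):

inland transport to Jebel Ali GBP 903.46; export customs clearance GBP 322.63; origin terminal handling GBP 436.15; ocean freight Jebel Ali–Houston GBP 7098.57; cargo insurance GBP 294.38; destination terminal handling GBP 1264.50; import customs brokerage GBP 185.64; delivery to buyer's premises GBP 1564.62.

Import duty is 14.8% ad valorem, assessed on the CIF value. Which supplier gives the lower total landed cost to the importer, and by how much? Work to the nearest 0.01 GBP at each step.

Supplier B is cheaper by GBP 2228.84

Supplier A (EXW):
CIF value = EXW price + inland to port + export clearance + origin terminal + freight + insurance = 149346.38 + 903.46 + 322.63 + 436.15 + 7098.57 + 294.38 = 158401.57
Import duty = 158401.57 × 14.8% = 23443.43
Buyer bears (A): 903.46 + 322.63 + 436.15 + 7098.57 + 294.38 + 1264.50 + 185.64 + 1564.62 = 12069.95
Landed cost (A) = invoice 149346.38 + 12069.95 + duty 23443.43 = 184859.76
Supplier B (FCA):
CIF value = FCA price + origin terminal + freight + insurance = 148630.97 + 436.15 + 7098.57 + 294.38 = 156460.07
Import duty = 156460.07 × 14.8% = 23156.09
Buyer bears (B): 436.15 + 7098.57 + 294.38 + 1264.50 + 185.64 + 1564.62 = 10843.86
Landed cost (B) = invoice 148630.97 + 10843.86 + duty 23156.09 = 182630.92
Difference = |184859.76 − 182630.92| = 2228.84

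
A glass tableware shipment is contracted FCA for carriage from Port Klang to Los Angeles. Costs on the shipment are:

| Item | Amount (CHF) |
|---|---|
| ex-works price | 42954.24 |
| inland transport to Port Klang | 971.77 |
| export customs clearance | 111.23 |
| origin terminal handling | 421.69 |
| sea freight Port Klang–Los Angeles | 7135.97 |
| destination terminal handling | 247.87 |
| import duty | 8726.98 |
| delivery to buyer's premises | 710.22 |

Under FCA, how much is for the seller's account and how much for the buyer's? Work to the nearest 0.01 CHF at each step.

Seller: CHF 44037.24; buyer: CHF 17242.73

FCA: the seller delivers export-cleared goods to the carrier; the buyer bears costs from that point.
Seller's account: goods 42954.24 + inland to port 971.77 + export clearance 111.23 = 44037.24
Buyer's account: origin terminal 421.69 + freight 7135.97 + destination terminal 247.87 + duty 8726.98 + delivery 710.22 = 17242.73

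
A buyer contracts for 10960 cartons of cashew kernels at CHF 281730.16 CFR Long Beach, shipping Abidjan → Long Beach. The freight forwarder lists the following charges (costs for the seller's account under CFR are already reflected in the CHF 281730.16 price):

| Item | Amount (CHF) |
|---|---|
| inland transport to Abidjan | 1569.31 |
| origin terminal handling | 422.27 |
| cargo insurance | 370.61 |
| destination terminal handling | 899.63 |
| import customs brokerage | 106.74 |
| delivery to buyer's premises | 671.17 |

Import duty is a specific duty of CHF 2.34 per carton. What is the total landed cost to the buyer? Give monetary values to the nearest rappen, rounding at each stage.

CFR: the seller pays costs through ocean freight to the destination port, but not insurance.
Already in the invoice (seller's account under CFR): inland to port, origin terminal — exclude.
CIF value = CFR price + insurance = 281730.16 + 370.61 = 282100.77
Import duty = 10960 × 2.34 = 25646.40
Buyer bears: insurance 370.61 + destination terminal 899.63 + brokerage 106.74 + delivery 671.17 + duty 25646.40 = 27694.55
Landed cost = invoice 281730.16 + 27694.55 = 309424.71

Total landed cost: CHF 309424.71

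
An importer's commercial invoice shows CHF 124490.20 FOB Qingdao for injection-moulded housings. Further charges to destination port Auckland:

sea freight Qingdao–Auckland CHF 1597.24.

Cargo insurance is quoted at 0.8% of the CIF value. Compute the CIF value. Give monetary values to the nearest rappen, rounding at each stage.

CIF value: CHF 127104.27

Let C be the CIF value. C = FOB price + freight + 0.8% × C
C − 0.8% × C = 124490.20 + 1597.24
0.992 × C = 126087.44
C = 126087.44 / 0.992 = 127104.27
Insurance premium = 0.8% × 127104.27 = 1016.83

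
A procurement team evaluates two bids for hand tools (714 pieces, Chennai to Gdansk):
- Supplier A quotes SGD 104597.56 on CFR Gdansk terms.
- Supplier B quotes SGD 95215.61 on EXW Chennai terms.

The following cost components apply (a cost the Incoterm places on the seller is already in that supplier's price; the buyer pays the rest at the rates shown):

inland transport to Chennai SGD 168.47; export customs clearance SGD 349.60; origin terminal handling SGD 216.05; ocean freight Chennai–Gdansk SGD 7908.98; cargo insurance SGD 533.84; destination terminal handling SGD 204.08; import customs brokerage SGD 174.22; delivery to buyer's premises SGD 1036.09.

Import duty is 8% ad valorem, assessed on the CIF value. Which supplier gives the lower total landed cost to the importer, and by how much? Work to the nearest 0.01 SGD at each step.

Supplier B is cheaper by SGD 797.96

Supplier A (CFR):
CIF value = CFR price + insurance = 104597.56 + 533.84 = 105131.40
Import duty = 105131.40 × 8% = 8410.51
Buyer bears (A): 533.84 + 204.08 + 174.22 + 1036.09 = 1948.23
Landed cost (A) = invoice 104597.56 + 1948.23 + duty 8410.51 = 114956.30
Supplier B (EXW):
CIF value = EXW price + inland to port + export clearance + origin terminal + freight + insurance = 95215.61 + 168.47 + 349.60 + 216.05 + 7908.98 + 533.84 = 104392.55
Import duty = 104392.55 × 8% = 8351.40
Buyer bears (B): 168.47 + 349.60 + 216.05 + 7908.98 + 533.84 + 204.08 + 174.22 + 1036.09 = 10591.33
Landed cost (B) = invoice 95215.61 + 10591.33 + duty 8351.40 = 114158.34
Difference = |114956.30 − 114158.34| = 797.96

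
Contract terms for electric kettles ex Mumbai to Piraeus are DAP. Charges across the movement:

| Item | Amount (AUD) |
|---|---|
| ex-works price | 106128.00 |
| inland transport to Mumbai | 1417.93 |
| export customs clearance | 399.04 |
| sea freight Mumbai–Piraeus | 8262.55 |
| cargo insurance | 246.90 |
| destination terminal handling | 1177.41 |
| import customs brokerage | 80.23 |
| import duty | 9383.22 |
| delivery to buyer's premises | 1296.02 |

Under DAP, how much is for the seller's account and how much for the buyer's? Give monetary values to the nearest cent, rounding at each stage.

Seller: AUD 118927.85; buyer: AUD 9463.45

DAP: the seller bears all costs to the named destination except import duty and clearance.
Seller's account: goods 106128.00 + inland to port 1417.93 + export clearance 399.04 + freight 8262.55 + insurance 246.90 + destination terminal 1177.41 + delivery 1296.02 = 118927.85
Buyer's account: brokerage 80.23 + duty 9383.22 = 9463.45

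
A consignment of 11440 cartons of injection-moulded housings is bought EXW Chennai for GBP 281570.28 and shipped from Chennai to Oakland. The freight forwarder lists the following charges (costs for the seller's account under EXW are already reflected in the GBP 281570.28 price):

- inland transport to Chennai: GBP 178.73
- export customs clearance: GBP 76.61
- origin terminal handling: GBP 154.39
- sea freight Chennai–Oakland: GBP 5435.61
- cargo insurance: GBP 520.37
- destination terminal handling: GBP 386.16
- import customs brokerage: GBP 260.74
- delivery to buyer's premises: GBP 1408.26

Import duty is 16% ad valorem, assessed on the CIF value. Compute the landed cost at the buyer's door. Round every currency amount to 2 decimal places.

Total landed cost: GBP 336060.91

EXW: the seller makes goods available at their premises; the buyer bears all onward costs.
CIF value = EXW price + inland to port + export clearance + origin terminal + freight + insurance = 281570.28 + 178.73 + 76.61 + 154.39 + 5435.61 + 520.37 = 287935.99
Import duty = 287935.99 × 16% = 46069.76
Buyer bears: inland to port 178.73 + export clearance 76.61 + origin terminal 154.39 + freight 5435.61 + insurance 520.37 + destination terminal 386.16 + brokerage 260.74 + delivery 1408.26 + duty 46069.76 = 54490.63
Landed cost = invoice 281570.28 + 54490.63 = 336060.91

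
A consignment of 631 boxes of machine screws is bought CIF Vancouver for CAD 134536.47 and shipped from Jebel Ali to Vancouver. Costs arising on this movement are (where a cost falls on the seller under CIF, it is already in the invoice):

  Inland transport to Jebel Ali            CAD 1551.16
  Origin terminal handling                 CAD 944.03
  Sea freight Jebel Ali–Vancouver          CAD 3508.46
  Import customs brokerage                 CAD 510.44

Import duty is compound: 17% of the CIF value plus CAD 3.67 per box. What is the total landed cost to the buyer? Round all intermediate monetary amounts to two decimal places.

Total landed cost: CAD 160233.88

CIF: the seller pays costs through ocean freight and marine insurance to the destination port.
Already in the invoice (seller's account under CIF): inland to port, origin terminal, freight — exclude.
The CIF price already equals the CIF value: 134536.47
Ad valorem component: 134536.47 × 17% = 22871.20
Specific component: 631 × 3.67 = 2315.77
Import duty = 22871.20 + 2315.77 = 25186.97
Buyer bears: brokerage 510.44 + duty 25186.97 = 25697.41
Landed cost = invoice 134536.47 + 25697.41 = 160233.88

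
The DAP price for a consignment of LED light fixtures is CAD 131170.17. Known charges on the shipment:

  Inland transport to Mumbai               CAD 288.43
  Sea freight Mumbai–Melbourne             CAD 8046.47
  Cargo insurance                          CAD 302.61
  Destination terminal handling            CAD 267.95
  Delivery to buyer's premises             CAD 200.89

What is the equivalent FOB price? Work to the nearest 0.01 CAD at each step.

Not relevant to the conversion: inland to port — on the seller under both DAP and FOB; already in the DAP price and stays in the FOB price.
From DAP to FOB, the seller no longer bears: freight, insurance, destination terminal, delivery.
FOB price = 131170.17 − 8046.47 − 302.61 − 267.95 − 200.89 = 122352.25

FOB price: CAD 122352.25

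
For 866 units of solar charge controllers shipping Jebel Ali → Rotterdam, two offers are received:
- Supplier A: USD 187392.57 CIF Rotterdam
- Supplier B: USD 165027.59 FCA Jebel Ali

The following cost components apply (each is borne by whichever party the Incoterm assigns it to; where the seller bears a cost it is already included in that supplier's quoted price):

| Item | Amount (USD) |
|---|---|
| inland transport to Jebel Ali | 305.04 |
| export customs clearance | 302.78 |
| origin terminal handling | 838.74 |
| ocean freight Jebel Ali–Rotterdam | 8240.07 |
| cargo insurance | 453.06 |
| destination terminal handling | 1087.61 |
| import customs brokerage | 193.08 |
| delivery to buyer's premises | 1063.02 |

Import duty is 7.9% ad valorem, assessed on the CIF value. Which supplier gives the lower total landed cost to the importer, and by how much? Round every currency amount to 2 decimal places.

Supplier A (CIF):
The CIF price already equals the CIF value: 187392.57
Import duty = 187392.57 × 7.9% = 14804.01
Buyer bears (A): 1087.61 + 193.08 + 1063.02 = 2343.71
Landed cost (A) = invoice 187392.57 + 2343.71 + duty 14804.01 = 204540.29
Supplier B (FCA):
CIF value = FCA price + origin terminal + freight + insurance = 165027.59 + 838.74 + 8240.07 + 453.06 = 174559.46
Import duty = 174559.46 × 7.9% = 13790.20
Buyer bears (B): 838.74 + 8240.07 + 453.06 + 1087.61 + 193.08 + 1063.02 = 11875.58
Landed cost (B) = invoice 165027.59 + 11875.58 + duty 13790.20 = 190693.37
Difference = |204540.29 − 190693.37| = 13846.92

Supplier B is cheaper by USD 13846.92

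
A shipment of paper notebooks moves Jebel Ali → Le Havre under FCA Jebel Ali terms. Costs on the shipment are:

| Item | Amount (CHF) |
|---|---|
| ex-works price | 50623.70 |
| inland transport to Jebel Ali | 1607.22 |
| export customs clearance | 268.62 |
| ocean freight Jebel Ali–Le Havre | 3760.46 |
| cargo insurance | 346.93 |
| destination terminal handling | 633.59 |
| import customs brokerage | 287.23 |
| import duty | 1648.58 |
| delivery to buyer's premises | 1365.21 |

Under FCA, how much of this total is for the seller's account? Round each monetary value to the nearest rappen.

FCA: the seller delivers export-cleared goods to the carrier; the buyer bears costs from that point.
Seller's account: goods 50623.70 + inland to port 1607.22 + export clearance 268.62 = 52499.54
Buyer's account: freight 3760.46 + insurance 346.93 + destination terminal 633.59 + brokerage 287.23 + duty 1648.58 + delivery 1365.21 = 8042.00

Seller's account: CHF 52499.54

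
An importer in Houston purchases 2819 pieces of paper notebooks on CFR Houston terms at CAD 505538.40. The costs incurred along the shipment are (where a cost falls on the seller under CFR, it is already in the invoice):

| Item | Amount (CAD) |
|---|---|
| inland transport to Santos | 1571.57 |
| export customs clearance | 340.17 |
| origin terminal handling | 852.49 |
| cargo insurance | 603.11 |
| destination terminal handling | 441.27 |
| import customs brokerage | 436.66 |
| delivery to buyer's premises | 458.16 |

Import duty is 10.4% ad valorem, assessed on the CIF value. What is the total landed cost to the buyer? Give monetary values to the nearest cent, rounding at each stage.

Total landed cost: CAD 560116.32

CFR: the seller pays costs through ocean freight to the destination port, but not insurance.
Already in the invoice (seller's account under CFR): inland to port, export clearance, origin terminal — exclude.
CIF value = CFR price + insurance = 505538.40 + 603.11 = 506141.51
Import duty = 506141.51 × 10.4% = 52638.72
Buyer bears: insurance 603.11 + destination terminal 441.27 + brokerage 436.66 + delivery 458.16 + duty 52638.72 = 54577.92
Landed cost = invoice 505538.40 + 54577.92 = 560116.32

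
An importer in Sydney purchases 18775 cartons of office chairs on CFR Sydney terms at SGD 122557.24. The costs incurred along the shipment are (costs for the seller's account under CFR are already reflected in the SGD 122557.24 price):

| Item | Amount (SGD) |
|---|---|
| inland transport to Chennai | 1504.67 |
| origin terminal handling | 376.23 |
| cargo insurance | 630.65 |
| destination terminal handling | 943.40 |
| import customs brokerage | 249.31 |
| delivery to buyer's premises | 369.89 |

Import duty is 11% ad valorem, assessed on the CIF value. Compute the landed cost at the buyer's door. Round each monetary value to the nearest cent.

CFR: the seller pays costs through ocean freight to the destination port, but not insurance.
Already in the invoice (seller's account under CFR): inland to port, origin terminal — exclude.
CIF value = CFR price + insurance = 122557.24 + 630.65 = 123187.89
Import duty = 123187.89 × 11% = 13550.67
Buyer bears: insurance 630.65 + destination terminal 943.40 + brokerage 249.31 + delivery 369.89 + duty 13550.67 = 15743.92
Landed cost = invoice 122557.24 + 15743.92 = 138301.16

Total landed cost: SGD 138301.16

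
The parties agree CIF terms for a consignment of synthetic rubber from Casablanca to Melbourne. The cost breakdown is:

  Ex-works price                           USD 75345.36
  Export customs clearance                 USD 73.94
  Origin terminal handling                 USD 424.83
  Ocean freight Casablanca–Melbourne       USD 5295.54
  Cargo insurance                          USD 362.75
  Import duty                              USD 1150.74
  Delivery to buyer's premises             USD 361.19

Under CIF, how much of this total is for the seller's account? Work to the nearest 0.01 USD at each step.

Seller's account: USD 81502.42

CIF: the seller pays costs through ocean freight and marine insurance to the destination port.
Seller's account: goods 75345.36 + export clearance 73.94 + origin terminal 424.83 + freight 5295.54 + insurance 362.75 = 81502.42
Buyer's account: duty 1150.74 + delivery 361.19 = 1511.93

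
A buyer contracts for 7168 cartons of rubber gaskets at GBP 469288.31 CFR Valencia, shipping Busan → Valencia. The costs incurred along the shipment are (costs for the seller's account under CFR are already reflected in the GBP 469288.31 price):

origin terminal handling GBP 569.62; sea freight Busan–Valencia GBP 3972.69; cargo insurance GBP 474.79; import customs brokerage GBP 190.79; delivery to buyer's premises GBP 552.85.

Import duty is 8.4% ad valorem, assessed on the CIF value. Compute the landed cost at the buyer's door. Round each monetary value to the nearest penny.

CFR: the seller pays costs through ocean freight to the destination port, but not insurance.
Already in the invoice (seller's account under CFR): origin terminal, freight — exclude.
CIF value = CFR price + insurance = 469288.31 + 474.79 = 469763.10
Import duty = 469763.10 × 8.4% = 39460.10
Buyer bears: insurance 474.79 + brokerage 190.79 + delivery 552.85 + duty 39460.10 = 40678.53
Landed cost = invoice 469288.31 + 40678.53 = 509966.84

Total landed cost: GBP 509966.84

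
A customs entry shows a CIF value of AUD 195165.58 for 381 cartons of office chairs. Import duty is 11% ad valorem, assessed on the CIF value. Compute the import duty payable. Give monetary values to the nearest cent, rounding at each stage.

Import duty = 195165.58 × 11% = 21468.21

Import duty: AUD 21468.21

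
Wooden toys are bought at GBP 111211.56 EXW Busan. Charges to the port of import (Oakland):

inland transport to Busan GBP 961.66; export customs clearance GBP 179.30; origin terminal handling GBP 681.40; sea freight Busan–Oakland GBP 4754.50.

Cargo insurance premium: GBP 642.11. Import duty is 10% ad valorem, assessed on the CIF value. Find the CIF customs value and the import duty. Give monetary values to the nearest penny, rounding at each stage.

CIF = EXW price + pre-shipment costs + freight + insurance
CIF = 111211.56 + 961.66 + 179.30 + 681.40 + 4754.50 + 642.11 = 118430.53
Import duty = 118430.53 × 10% = 11843.05

CIF value: GBP 118430.53; import duty: GBP 11843.05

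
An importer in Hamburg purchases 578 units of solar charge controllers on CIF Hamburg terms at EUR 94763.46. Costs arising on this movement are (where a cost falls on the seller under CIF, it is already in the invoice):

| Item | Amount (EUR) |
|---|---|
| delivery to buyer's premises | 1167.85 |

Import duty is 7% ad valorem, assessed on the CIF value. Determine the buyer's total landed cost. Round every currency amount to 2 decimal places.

Total landed cost: EUR 102564.75

CIF: the seller pays costs through ocean freight and marine insurance to the destination port.
The CIF price already equals the CIF value: 94763.46
Import duty = 94763.46 × 7% = 6633.44
Buyer bears: delivery 1167.85 + duty 6633.44 = 7801.29
Landed cost = invoice 94763.46 + 7801.29 = 102564.75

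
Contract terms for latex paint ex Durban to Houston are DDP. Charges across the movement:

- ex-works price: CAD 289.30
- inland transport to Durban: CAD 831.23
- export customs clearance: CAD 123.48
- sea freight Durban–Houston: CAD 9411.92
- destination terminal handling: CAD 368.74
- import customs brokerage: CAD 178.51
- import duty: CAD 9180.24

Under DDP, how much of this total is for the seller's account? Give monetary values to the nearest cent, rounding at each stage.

Seller's account: CAD 20383.42

DDP: the seller bears all costs including import duty.
Seller's account: goods 289.30 + inland to port 831.23 + export clearance 123.48 + freight 9411.92 + destination terminal 368.74 + brokerage 178.51 + duty 9180.24 = 20383.42
Buyer's account: 0.00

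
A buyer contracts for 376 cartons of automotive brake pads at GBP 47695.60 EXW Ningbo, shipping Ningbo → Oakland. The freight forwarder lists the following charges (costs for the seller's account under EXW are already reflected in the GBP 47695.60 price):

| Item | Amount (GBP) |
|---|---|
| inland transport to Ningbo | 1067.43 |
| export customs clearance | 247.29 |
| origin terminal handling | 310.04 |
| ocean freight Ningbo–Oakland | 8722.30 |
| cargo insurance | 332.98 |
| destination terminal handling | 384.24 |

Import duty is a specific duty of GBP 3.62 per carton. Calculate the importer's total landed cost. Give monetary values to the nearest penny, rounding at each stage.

Total landed cost: GBP 60121.00

EXW: the seller makes goods available at their premises; the buyer bears all onward costs.
CIF value = EXW price + inland to port + export clearance + origin terminal + freight + insurance = 47695.60 + 1067.43 + 247.29 + 310.04 + 8722.30 + 332.98 = 58375.64
Import duty = 376 × 3.62 = 1361.12
Buyer bears: inland to port 1067.43 + export clearance 247.29 + origin terminal 310.04 + freight 8722.30 + insurance 332.98 + destination terminal 384.24 + duty 1361.12 = 12425.40
Landed cost = invoice 47695.60 + 12425.40 = 60121.00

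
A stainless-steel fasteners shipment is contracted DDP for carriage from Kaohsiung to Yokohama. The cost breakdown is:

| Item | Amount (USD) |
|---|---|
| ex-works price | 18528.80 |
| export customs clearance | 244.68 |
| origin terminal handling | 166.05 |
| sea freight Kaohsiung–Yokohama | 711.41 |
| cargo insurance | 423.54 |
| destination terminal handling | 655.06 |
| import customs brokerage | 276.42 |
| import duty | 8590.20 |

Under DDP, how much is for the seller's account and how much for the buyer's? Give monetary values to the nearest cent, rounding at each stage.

DDP: the seller bears all costs including import duty.
Seller's account: goods 18528.80 + export clearance 244.68 + origin terminal 166.05 + freight 711.41 + insurance 423.54 + destination terminal 655.06 + brokerage 276.42 + duty 8590.20 = 29596.16
Buyer's account: 0.00

Seller: USD 29596.16; buyer: USD 0.00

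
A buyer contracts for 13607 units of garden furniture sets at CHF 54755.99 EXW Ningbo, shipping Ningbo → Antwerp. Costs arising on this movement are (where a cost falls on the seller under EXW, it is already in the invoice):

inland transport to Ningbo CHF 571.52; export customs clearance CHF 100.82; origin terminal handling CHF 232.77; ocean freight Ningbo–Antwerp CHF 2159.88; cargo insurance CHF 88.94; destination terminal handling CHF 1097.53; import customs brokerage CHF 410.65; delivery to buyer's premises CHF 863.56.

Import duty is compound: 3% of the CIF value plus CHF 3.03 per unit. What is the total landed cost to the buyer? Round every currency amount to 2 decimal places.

EXW: the seller makes goods available at their premises; the buyer bears all onward costs.
CIF value = EXW price + inland to port + export clearance + origin terminal + freight + insurance = 54755.99 + 571.52 + 100.82 + 232.77 + 2159.88 + 88.94 = 57909.92
Ad valorem component: 57909.92 × 3% = 1737.30
Specific component: 13607 × 3.03 = 41229.21
Import duty = 1737.30 + 41229.21 = 42966.51
Buyer bears: inland to port 571.52 + export clearance 100.82 + origin terminal 232.77 + freight 2159.88 + insurance 88.94 + destination terminal 1097.53 + brokerage 410.65 + delivery 863.56 + duty 42966.51 = 48492.18
Landed cost = invoice 54755.99 + 48492.18 = 103248.17

Total landed cost: CHF 103248.17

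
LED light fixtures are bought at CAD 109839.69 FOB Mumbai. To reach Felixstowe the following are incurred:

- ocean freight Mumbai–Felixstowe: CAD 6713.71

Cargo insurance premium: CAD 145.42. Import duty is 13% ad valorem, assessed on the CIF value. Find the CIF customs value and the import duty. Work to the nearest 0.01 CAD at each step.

CIF value: CAD 116698.82; import duty: CAD 15170.85

CIF = FOB price + freight + insurance
CIF = 109839.69 + 6713.71 + 145.42 = 116698.82
Import duty = 116698.82 × 13% = 15170.85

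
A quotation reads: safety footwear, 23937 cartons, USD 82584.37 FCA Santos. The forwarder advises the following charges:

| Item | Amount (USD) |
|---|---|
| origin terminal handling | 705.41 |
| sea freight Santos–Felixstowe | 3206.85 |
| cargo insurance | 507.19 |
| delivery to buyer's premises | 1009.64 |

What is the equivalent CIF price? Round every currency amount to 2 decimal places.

Not relevant to the conversion: delivery — on the buyer under both terms; not part of either seller's price.
From FCA to CIF, the seller additionally bears: origin terminal, freight, insurance.
CIF price = 82584.37 + 705.41 + 3206.85 + 507.19 = 87003.82

CIF price: USD 87003.82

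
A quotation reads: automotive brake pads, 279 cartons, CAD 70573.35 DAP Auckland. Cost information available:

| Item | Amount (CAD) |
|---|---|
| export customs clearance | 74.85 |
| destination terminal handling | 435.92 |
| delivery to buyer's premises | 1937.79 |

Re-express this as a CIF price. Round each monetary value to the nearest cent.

Not relevant to the conversion: export clearance — on the seller under both DAP and CIF; already in the DAP price and stays in the CIF price.
From DAP to CIF, the seller no longer bears: destination terminal, delivery.
CIF price = 70573.35 − 435.92 − 1937.79 = 68199.64

CIF price: CAD 68199.64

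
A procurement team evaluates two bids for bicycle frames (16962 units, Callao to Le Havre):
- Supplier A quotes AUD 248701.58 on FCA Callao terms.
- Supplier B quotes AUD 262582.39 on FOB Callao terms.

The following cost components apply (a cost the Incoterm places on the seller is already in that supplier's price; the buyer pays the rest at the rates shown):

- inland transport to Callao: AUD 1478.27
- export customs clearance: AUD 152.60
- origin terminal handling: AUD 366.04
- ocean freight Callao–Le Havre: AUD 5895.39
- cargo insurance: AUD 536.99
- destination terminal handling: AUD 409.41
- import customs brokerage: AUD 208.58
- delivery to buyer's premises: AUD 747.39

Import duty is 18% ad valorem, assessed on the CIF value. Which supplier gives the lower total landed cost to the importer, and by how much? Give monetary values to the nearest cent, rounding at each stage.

Supplier A is cheaper by AUD 15947.43

Supplier A (FCA):
CIF value = FCA price + origin terminal + freight + insurance = 248701.58 + 366.04 + 5895.39 + 536.99 = 255500.00
Import duty = 255500.00 × 18% = 45990.00
Buyer bears (A): 366.04 + 5895.39 + 536.99 + 409.41 + 208.58 + 747.39 = 8163.80
Landed cost (A) = invoice 248701.58 + 8163.80 + duty 45990.00 = 302855.38
Supplier B (FOB):
CIF value = FOB price + freight + insurance = 262582.39 + 5895.39 + 536.99 = 269014.77
Import duty = 269014.77 × 18% = 48422.66
Buyer bears (B): 5895.39 + 536.99 + 409.41 + 208.58 + 747.39 = 7797.76
Landed cost (B) = invoice 262582.39 + 7797.76 + duty 48422.66 = 318802.81
Difference = |302855.38 − 318802.81| = 15947.43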